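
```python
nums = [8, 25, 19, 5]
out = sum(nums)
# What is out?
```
Trace:
  nums=[8, 25, 19, 5]
  nums=[8, 25, 19, 5], out=57

Final answer: 57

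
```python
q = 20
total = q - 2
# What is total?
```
Trace:
  q=20
  q=20, total=18

Final answer: 18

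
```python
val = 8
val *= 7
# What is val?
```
Trace:
  val=8
  val=56

Final answer: 56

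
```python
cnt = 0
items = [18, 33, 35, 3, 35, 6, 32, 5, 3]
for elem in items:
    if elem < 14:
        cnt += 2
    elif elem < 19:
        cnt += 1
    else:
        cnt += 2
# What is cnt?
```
Trace:
  cnt=0
  cnt=1, elem=18
  cnt=3, elem=33
  cnt=5, elem=35
  cnt=7, elem=3
  cnt=9, elem=35
  cnt=11, elem=6
  cnt=13, elem=32
  cnt=15, elem=5
  cnt=17, elem=3

Final answer: 17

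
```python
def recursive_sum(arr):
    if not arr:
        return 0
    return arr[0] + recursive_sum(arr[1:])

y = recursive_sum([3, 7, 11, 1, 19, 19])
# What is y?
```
Call trace:
recursive_sum(arr=[3, 7, 11, 1, 19, 19])
  recursive_sum(arr=[7, 11, 1, 19, 19])
    recursive_sum(arr=[11, 1, 19, 19])
      recursive_sum(arr=[1, 19, 19])
        recursive_sum(arr=[19, 19])
          recursive_sum(arr=[19])
            recursive_sum(arr=[])
            -> return 0
          -> return 19
        -> return 38
      -> return 39
    -> return 50
  -> return 57
-> return 60

Final answer: 60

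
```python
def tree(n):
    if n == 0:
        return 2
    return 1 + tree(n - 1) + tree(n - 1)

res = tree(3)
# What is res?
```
Call trace (a repeated sub-call is expanded the first time; later identical calls just restate its return value):
tree(n=3)
  tree(n=2)
    tree(n=1)
      tree(n=0)
      -> return 2
      tree(n=0)
      -> return 2
    -> return 5
    tree(n=1) -> return 5  (same call as traced above)
  -> return 11
  tree(n=2) -> return 11  (same call as traced above)
-> return 23

Final answer: 23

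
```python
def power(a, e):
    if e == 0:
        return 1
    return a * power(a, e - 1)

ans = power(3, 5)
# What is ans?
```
Call trace:
power(a=3, e=5)
  power(a=3, e=4)
    power(a=3, e=3)
      power(a=3, e=2)
        power(a=3, e=1)
          power(a=3, e=0)
          -> return 1
        -> return 3
      -> return 9
    -> return 27
  -> return 81
-> return 243

Final answer: 243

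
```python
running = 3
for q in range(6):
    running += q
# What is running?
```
Trace:
  running=3
  running=3, q=0
  running=4, q=1
  running=6, q=2
  running=9, q=3
  running=13, q=4
  running=18, q=5

Final answer: 18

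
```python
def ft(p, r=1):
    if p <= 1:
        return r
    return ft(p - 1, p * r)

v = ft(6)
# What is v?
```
Call trace:
ft(p=6, r=1)
  ft(p=5, r=6)
    ft(p=4, r=30)
      ft(p=3, r=120)
        ft(p=2, r=360)
          ft(p=1, r=720)
          -> return 720
        -> return 720
      -> return 720
    -> return 720
  -> return 720
-> return 720

Final answer: 720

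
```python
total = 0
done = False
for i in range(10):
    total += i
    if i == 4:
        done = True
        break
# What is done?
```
Trace:
  total=0
  total=0, done=False
  total=0, done=False, i=0
  total=1, done=False, i=1
  total=3, done=False, i=2
  total=6, done=False, i=3
  total=10, done=True, i=4

Final answer: True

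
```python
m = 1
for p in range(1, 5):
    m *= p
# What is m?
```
Trace:
  m=1
  m=1, p=1
  m=2, p=2
  m=6, p=3
  m=24, p=4

Final answer: 24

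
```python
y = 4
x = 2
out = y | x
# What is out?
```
Trace:
  y=4
  y=4, x=2
  y=4, x=2, out=6

Final answer: 6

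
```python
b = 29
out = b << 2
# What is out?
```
Trace:
  b=29
  b=29, out=116

Final answer: 116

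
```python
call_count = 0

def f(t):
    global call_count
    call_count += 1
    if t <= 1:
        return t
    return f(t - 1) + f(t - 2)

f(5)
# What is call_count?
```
Call trace (a repeated sub-call is expanded the first time; later identical calls just restate its return value):
f(t=5)
  f(t=4)
    f(t=3)
      f(t=2)
        f(t=1)
        -> return 1
        f(t=0)
        -> return 0
      -> return 1
      f(t=1)
      -> return 1
    -> return 2
    f(t=2) -> return 1  (same call as traced above)
  -> return 3
  f(t=3) -> return 2  (same call as traced above)
-> return 5

call_count is incremented once per call, so count the calls in each subtree. Let C(t) = number of calls made by f(t).
C(0) = C(1) = 1 (base case, no recursion); C(t) = 1 + C(t - 1) + C(t - 2) otherwise.
C(2) = 1 + C(1) + C(0) = 1 + 1 + 1 = 3
C(3) = 1 + C(2) + C(1) = 1 + 3 + 1 = 5
C(4) = 1 + C(3) + C(2) = 1 + 5 + 3 = 9
C(5) = 1 + C(4) + C(3) = 1 + 9 + 5 = 15
call_count = C(5) = 15

Final answer: 15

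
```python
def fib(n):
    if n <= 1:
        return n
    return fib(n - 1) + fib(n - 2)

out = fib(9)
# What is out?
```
Call trace (a repeated sub-call is expanded the first time; later identical calls just restate its return value):
fib(n=9)
  fib(n=8)
    fib(n=7)
      fib(n=6)
        fib(n=5)
          fib(n=4)
            fib(n=3)
              fib(n=2)
                fib(n=1)
                -> return 1
                fib(n=0)
                -> return 0
              -> return 1
              fib(n=1)
              -> return 1
            -> return 2
            fib(n=2) -> return 1  (same call as traced above)
          -> return 3
          fib(n=3) -> return 2  (same call as traced above)
        -> return 5
        fib(n=4) -> return 3  (same call as traced above)
      -> return 8
      fib(n=5) -> return 5  (same call as traced above)
    -> return 13
    fib(n=6) -> return 8  (same call as traced above)
  -> return 21
  fib(n=7) -> return 13  (same call as traced above)
-> return 34

Final answer: 34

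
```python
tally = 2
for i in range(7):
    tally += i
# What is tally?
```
Trace:
  tally=2
  tally=2, i=0
  tally=3, i=1
  tally=5, i=2
  tally=8, i=3
  tally=12, i=4
  tally=17, i=5
  tally=23, i=6

Final answer: 23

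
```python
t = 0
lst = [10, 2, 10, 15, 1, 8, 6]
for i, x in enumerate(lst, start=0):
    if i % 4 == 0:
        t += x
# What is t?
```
Trace:
  t=0
  t=10, i=0, x=10
  t=10, i=1, x=2
  t=10, i=2, x=10
  t=10, i=3, x=15
  t=11, i=4, x=1
  t=11, i=5, x=8
  t=11, i=6, x=6

Final answer: 11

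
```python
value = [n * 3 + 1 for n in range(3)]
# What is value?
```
Trace:
  n=0
  n=1
  n=2
  value=[1, 4, 7]

Final answer: [1, 4, 7]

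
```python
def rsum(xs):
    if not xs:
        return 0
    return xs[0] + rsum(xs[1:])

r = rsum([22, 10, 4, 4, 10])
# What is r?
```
Call trace:
rsum(xs=[22, 10, 4, 4, 10])
  rsum(xs=[10, 4, 4, 10])
    rsum(xs=[4, 4, 10])
      rsum(xs=[4, 10])
        rsum(xs=[10])
          rsum(xs=[])
          -> return 0
        -> return 10
      -> return 14
    -> return 18
  -> return 28
-> return 50

Final answer: 50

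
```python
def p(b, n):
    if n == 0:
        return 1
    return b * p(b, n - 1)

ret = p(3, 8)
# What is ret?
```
Call trace:
p(b=3, n=8)
  p(b=3, n=7)
    p(b=3, n=6)
      p(b=3, n=5)
        p(b=3, n=4)
          p(b=3, n=3)
            p(b=3, n=2)
              p(b=3, n=1)
                p(b=3, n=0)
                -> return 1
              -> return 3
            -> return 9
          -> return 27
        -> return 81
      -> return 243
    -> return 729
  -> return 2187
-> return 6561

Final answer: 6561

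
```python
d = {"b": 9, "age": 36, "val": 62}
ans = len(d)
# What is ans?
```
Trace:
  d={'b': 9, 'age': 36, 'val': 62}
  d={'b': 9, 'age': 36, 'val': 62}, ans=3

Final answer: 3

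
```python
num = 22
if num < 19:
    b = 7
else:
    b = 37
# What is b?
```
Trace:
  num=22
  num=22, b=37

Final answer: 37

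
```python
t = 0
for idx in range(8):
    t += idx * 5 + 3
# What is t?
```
Trace:
  t=0
  t=3, idx=0
  t=11, idx=1
  t=24, idx=2
  t=42, idx=3
  t=65, idx=4
  t=93, idx=5
  t=126, idx=6
  t=164, idx=7

Final answer: 164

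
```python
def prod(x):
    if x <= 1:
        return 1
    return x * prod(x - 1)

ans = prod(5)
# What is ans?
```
Call trace:
prod(x=5)
  prod(x=4)
    prod(x=3)
      prod(x=2)
        prod(x=1)
        -> return 1
      -> return 2
    -> return 6
  -> return 24
-> return 120

Final answer: 120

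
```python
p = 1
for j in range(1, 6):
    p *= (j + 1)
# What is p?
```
Trace:
  p=1
  p=2, j=1
  p=6, j=2
  p=24, j=3
  p=120, j=4
  p=720, j=5

Final answer: 720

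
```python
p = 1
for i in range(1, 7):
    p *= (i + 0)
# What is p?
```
Trace:
  p=1
  p=1, i=1
  p=2, i=2
  p=6, i=3
  p=24, i=4
  p=120, i=5
  p=720, i=6

Final answer: 720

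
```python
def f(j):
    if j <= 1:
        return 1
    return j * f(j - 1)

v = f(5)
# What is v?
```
Call trace:
f(j=5)
  f(j=4)
    f(j=3)
      f(j=2)
        f(j=1)
        -> return 1
      -> return 2
    -> return 6
  -> return 24
-> return 120

Final answer: 120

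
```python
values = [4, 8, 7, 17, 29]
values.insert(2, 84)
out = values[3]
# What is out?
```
Trace:
  values=[4, 8, 7, 17, 29]
  values=[4, 8, 84, 7, 17, 29]
  values=[4, 8, 84, 7, 17, 29], out=7

Final answer: 7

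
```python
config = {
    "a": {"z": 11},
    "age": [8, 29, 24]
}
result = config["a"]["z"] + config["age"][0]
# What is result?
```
Trace:
  config={'a': {'z': 11}, 'age': [8, 29, 24]}
  config={'a': {'z': 11}, 'age': [8, 29, 24]}, result=19

Final answer: 19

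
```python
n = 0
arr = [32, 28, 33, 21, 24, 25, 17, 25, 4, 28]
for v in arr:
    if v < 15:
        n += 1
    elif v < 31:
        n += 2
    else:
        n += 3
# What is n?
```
Trace:
  n=0
  n=3, v=32
  n=5, v=28
  n=8, v=33
  n=10, v=21
  n=12, v=24
  n=14, v=25
  n=16, v=17
  n=18, v=25
  n=19, v=4
  n=21, v=28

Final answer: 21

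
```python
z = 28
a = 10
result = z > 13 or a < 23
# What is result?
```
Trace:
  z=28
  z=28, a=10
  z=28, a=10, result=True

Final answer: True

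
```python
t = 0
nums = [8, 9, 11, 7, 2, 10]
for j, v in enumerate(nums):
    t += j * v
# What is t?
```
Trace:
  t=0
  t=0, j=0, v=8
  t=9, j=1, v=9
  t=31, j=2, v=11
  t=52, j=3, v=7
  t=60, j=4, v=2
  t=110, j=5, v=10

Final answer: 110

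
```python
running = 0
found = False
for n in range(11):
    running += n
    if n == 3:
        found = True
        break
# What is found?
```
Trace:
  running=0
  running=0, found=False
  running=0, found=False, n=0
  running=1, found=False, n=1
  running=3, found=False, n=2
  running=6, found=True, n=3

Final answer: True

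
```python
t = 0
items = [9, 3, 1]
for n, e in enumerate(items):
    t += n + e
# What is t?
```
Trace:
  t=0
  t=9, n=0, e=9
  t=13, n=1, e=3
  t=16, n=2, e=1

Final answer: 16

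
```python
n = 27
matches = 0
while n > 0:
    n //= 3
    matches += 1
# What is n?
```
Trace:
  n=27
  n=27, matches=0
  n=9, matches=1
  n=3, matches=2
  n=1, matches=3
  n=0, matches=4

Final answer: 0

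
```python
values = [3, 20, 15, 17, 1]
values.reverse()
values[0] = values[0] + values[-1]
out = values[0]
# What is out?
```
Trace:
  values=[3, 20, 15, 17, 1]
  values=[1, 17, 15, 20, 3]
  values=[4, 17, 15, 20, 3]
  values=[4, 17, 15, 20, 3], out=4

Final answer: 4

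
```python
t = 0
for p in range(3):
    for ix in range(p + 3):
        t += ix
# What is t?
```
Trace:
  t=0
  t=0, p=0, ix=0
  t=1, p=0, ix=1
  t=3, p=0, ix=2
  t=3, p=1, ix=0
  t=4, p=1, ix=1
  t=6, p=1, ix=2
  t=9, p=1, ix=3
  t=9, p=2, ix=0
  t=10, p=2, ix=1
  t=12, p=2, ix=2
  t=15, p=2, ix=3
  t=19, p=2, ix=4

Final answer: 19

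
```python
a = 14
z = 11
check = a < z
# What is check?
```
Trace:
  a=14
  a=14, z=11
  a=14, z=11, check=False

Final answer: False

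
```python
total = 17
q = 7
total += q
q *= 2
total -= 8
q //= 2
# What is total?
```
Trace:
  total=17
  total=17, q=7
  total=24, q=7
  total=24, q=14
  total=16, q=14
  total=16, q=7

Final answer: 16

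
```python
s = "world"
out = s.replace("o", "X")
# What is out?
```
Trace:
  s='world'
  s='world', out='wXrld'

Final answer: 'wXrld'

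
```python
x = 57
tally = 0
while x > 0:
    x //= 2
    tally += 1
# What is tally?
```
Trace:
  x=57
  x=57, tally=0
  x=28, tally=1
  x=14, tally=2
  x=7, tally=3
  x=3, tally=4
  x=1, tally=5
  x=0, tally=6

Final answer: 6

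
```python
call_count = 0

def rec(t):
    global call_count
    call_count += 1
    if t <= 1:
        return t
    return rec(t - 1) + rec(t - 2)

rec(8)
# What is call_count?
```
Call trace (a repeated sub-call is expanded the first time; later identical calls just restate its return value):
rec(t=8)
  rec(t=7)
    rec(t=6)
      rec(t=5)
        rec(t=4)
          rec(t=3)
            rec(t=2)
              rec(t=1)
              -> return 1
              rec(t=0)
              -> return 0
            -> return 1
            rec(t=1)
            -> return 1
          -> return 2
          rec(t=2) -> return 1  (same call as traced above)
        -> return 3
        rec(t=3) -> return 2  (same call as traced above)
      -> return 5
      rec(t=4) -> return 3  (same call as traced above)
    -> return 8
    rec(t=5) -> return 5  (same call as traced above)
  -> return 13
  rec(t=6) -> return 8  (same call as traced above)
-> return 21

call_count is incremented once per call, so count the calls in each subtree. Let C(t) = number of calls made by rec(t).
C(0) = C(1) = 1 (base case, no recursion); C(t) = 1 + C(t - 1) + C(t - 2) otherwise.
C(2) = 1 + C(1) + C(0) = 1 + 1 + 1 = 3
C(3) = 1 + C(2) + C(1) = 1 + 3 + 1 = 5
C(4) = 1 + C(3) + C(2) = 1 + 5 + 3 = 9
C(5) = 1 + C(4) + C(3) = 1 + 9 + 5 = 15
C(6) = 1 + C(5) + C(4) = 1 + 15 + 9 = 25
C(7) = 1 + C(6) + C(5) = 1 + 25 + 15 = 41
C(8) = 1 + C(7) + C(6) = 1 + 41 + 25 = 67
call_count = C(8) = 67

Final answer: 67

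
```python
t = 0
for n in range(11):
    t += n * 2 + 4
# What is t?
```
Trace:
  t=0
  t=4, n=0
  t=10, n=1
  t=18, n=2
  t=28, n=3
  t=40, n=4
  t=54, n=5
  t=70, n=6
  t=88, n=7
  t=108, n=8
  t=130, n=9
  t=154, n=10

Final answer: 154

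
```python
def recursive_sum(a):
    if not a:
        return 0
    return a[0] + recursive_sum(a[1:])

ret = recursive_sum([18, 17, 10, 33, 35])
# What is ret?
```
Call trace:
recursive_sum(a=[18, 17, 10, 33, 35])
  recursive_sum(a=[17, 10, 33, 35])
    recursive_sum(a=[10, 33, 35])
      recursive_sum(a=[33, 35])
        recursive_sum(a=[35])
          recursive_sum(a=[])
          -> return 0
        -> return 35
      -> return 68
    -> return 78
  -> return 95
-> return 113

Final answer: 113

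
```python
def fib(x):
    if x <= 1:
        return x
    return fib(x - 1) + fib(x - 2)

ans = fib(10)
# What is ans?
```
Call trace (a repeated sub-call is expanded the first time; later identical calls just restate its return value):
fib(x=10)
  fib(x=9)
    fib(x=8)
      fib(x=7)
        fib(x=6)
          fib(x=5)
            fib(x=4)
              fib(x=3)
                fib(x=2)
                  fib(x=1)
                  -> return 1
                  fib(x=0)
                  -> return 0
                -> return 1
                fib(x=1)
                -> return 1
              -> return 2
              fib(x=2) -> return 1  (same call as traced above)
            -> return 3
            fib(x=3) -> return 2  (same call as traced above)
          -> return 5
          fib(x=4) -> return 3  (same call as traced above)
        -> return 8
        fib(x=5) -> return 5  (same call as traced above)
      -> return 13
      fib(x=6) -> return 8  (same call as traced above)
    -> return 21
    fib(x=7) -> return 13  (same call as traced above)
  -> return 34
  fib(x=8) -> return 21  (same call as traced above)
-> return 55

Final answer: 55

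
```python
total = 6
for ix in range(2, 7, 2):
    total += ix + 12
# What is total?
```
Trace:
  total=6
  total=20, ix=2
  total=36, ix=4
  total=54, ix=6

Final answer: 54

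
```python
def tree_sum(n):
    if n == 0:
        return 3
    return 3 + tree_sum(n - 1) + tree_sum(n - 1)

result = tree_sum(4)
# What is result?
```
Call trace (a repeated sub-call is expanded the first time; later identical calls just restate its return value):
tree_sum(n=4)
  tree_sum(n=3)
    tree_sum(n=2)
      tree_sum(n=1)
        tree_sum(n=0)
        -> return 3
        tree_sum(n=0)
        -> return 3
      -> return 9
      tree_sum(n=1) -> return 9  (same call as traced above)
    -> return 21
    tree_sum(n=2) -> return 21  (same call as traced above)
  -> return 45
  tree_sum(n=3) -> return 45  (same call as traced above)
-> return 93

Final answer: 93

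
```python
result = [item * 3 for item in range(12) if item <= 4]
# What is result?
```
Trace:
  item=0
  item=1
  item=2
  item=3
  item=4
  item=5
  item=6
  item=7
  item=8
  item=9
  item=10
  item=11
  result=[0, 3, 6, 9, 12]

Final answer: [0, 3, 6, 9, 12]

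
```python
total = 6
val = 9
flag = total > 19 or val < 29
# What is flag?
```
Trace:
  total=6
  total=6, val=9
  total=6, val=9, flag=True

Final answer: True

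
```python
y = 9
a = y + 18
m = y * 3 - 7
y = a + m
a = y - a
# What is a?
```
Trace:
  y=9
  y=9, a=27
  y=9, a=27, m=20
  y=47, a=27, m=20
  y=47, a=20, m=20

Final answer: 20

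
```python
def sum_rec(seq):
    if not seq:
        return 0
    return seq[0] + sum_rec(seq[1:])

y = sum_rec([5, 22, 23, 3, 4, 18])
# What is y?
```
Call trace:
sum_rec(seq=[5, 22, 23, 3, 4, 18])
  sum_rec(seq=[22, 23, 3, 4, 18])
    sum_rec(seq=[23, 3, 4, 18])
      sum_rec(seq=[3, 4, 18])
        sum_rec(seq=[4, 18])
          sum_rec(seq=[18])
            sum_rec(seq=[])
            -> return 0
          -> return 18
        -> return 22
      -> return 25
    -> return 48
  -> return 70
-> return 75

Final answer: 75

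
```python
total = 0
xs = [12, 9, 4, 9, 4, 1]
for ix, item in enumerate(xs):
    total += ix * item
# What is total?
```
Trace:
  total=0
  total=0, ix=0, item=12
  total=9, ix=1, item=9
  total=17, ix=2, item=4
  total=44, ix=3, item=9
  total=60, ix=4, item=4
  total=65, ix=5, item=1

Final answer: 65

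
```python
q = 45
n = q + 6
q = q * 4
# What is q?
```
Trace:
  q=45
  q=45, n=51
  q=180, n=51

Final answer: 180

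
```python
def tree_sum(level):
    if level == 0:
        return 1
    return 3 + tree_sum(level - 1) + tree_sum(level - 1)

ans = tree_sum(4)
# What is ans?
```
Call trace (a repeated sub-call is expanded the first time; later identical calls just restate its return value):
tree_sum(level=4)
  tree_sum(level=3)
    tree_sum(level=2)
      tree_sum(level=1)
        tree_sum(level=0)
        -> return 1
        tree_sum(level=0)
        -> return 1
      -> return 5
      tree_sum(level=1) -> return 5  (same call as traced above)
    -> return 13
    tree_sum(level=2) -> return 13  (same call as traced above)
  -> return 29
  tree_sum(level=3) -> return 29  (same call as traced above)
-> return 61

Final answer: 61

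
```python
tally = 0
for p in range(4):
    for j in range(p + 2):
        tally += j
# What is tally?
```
Trace:
  tally=0
  tally=0, p=0, j=0
  tally=1, p=0, j=1
  tally=1, p=1, j=0
  tally=2, p=1, j=1
  tally=4, p=1, j=2
  tally=4, p=2, j=0
  tally=5, p=2, j=1
  tally=7, p=2, j=2
  tally=10, p=2, j=3
  tally=10, p=3, j=0
  tally=11, p=3, j=1
  tally=13, p=3, j=2
  tally=16, p=3, j=3
  tally=20, p=3, j=4

Final answer: 20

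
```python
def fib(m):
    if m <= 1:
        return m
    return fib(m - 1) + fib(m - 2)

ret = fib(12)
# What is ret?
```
Call trace (a repeated sub-call is expanded the first time; later identical calls just restate its return value):
fib(m=12)
  fib(m=11)
    fib(m=10)
      fib(m=9)
        fib(m=8)
          fib(m=7)
            fib(m=6)
              fib(m=5)
                fib(m=4)
                  fib(m=3)
                    fib(m=2)
                      fib(m=1)
                      -> return 1
                      fib(m=0)
                      -> return 0
                    -> return 1
                    fib(m=1)
                    -> return 1
                  -> return 2
                  fib(m=2) -> return 1  (same call as traced above)
                -> return 3
                fib(m=3) -> return 2  (same call as traced above)
              -> return 5
              fib(m=4) -> return 3  (same call as traced above)
            -> return 8
            fib(m=5) -> return 5  (same call as traced above)
          -> return 13
          fib(m=6) -> return 8  (same call as traced above)
        -> return 21
        fib(m=7) -> return 13  (same call as traced above)
      -> return 34
      fib(m=8) -> return 21  (same call as traced above)
    -> return 55
    fib(m=9) -> return 34  (same call as traced above)
  -> return 89
  fib(m=10) -> return 55  (same call as traced above)
-> return 144

Final answer: 144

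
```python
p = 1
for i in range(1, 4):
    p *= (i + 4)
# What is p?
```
Trace:
  p=1
  p=5, i=1
  p=30, i=2
  p=210, i=3

Final answer: 210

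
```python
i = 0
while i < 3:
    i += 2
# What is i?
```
Trace:
  i=0
  i=2
  i=4

Final answer: 4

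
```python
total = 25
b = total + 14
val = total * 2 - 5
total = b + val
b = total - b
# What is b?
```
Trace:
  total=25
  total=25, b=39
  total=25, b=39, val=45
  total=84, b=39, val=45
  total=84, b=45, val=45

Final answer: 45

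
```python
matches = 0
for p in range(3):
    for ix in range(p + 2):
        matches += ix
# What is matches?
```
Trace:
  matches=0
  matches=0, p=0, ix=0
  matches=1, p=0, ix=1
  matches=1, p=1, ix=0
  matches=2, p=1, ix=1
  matches=4, p=1, ix=2
  matches=4, p=2, ix=0
  matches=5, p=2, ix=1
  matches=7, p=2, ix=2
  matches=10, p=2, ix=3

Final answer: 10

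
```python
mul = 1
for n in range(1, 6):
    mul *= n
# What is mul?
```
Trace:
  mul=1
  mul=1, n=1
  mul=2, n=2
  mul=6, n=3
  mul=24, n=4
  mul=120, n=5

Final answer: 120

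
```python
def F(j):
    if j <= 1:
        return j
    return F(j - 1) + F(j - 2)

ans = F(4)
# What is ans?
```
Call trace (a repeated sub-call is expanded the first time; later identical calls just restate its return value):
F(j=4)
  F(j=3)
    F(j=2)
      F(j=1)
      -> return 1
      F(j=0)
      -> return 0
    -> return 1
    F(j=1)
    -> return 1
  -> return 2
  F(j=2) -> return 1  (same call as traced above)
-> return 3

Final answer: 3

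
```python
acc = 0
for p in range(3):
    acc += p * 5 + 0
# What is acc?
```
Trace:
  acc=0
  acc=0, p=0
  acc=5, p=1
  acc=15, p=2

Final answer: 15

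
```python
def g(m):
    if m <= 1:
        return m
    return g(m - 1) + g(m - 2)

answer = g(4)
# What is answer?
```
Call trace (a repeated sub-call is expanded the first time; later identical calls just restate its return value):
g(m=4)
  g(m=3)
    g(m=2)
      g(m=1)
      -> return 1
      g(m=0)
      -> return 0
    -> return 1
    g(m=1)
    -> return 1
  -> return 2
  g(m=2) -> return 1  (same call as traced above)
-> return 3

Final answer: 3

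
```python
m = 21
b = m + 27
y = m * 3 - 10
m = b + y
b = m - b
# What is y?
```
Trace:
  m=21
  m=21, b=48
  m=21, b=48, y=53
  m=101, b=48, y=53
  m=101, b=53, y=53

Final answer: 53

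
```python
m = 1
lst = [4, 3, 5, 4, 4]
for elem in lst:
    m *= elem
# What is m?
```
Trace:
  m=1
  m=4, elem=4
  m=12, elem=3
  m=60, elem=5
  m=240, elem=4
  m=960, elem=4

Final answer: 960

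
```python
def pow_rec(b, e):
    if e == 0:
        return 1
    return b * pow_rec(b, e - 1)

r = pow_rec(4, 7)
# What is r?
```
Call trace:
pow_rec(b=4, e=7)
  pow_rec(b=4, e=6)
    pow_rec(b=4, e=5)
      pow_rec(b=4, e=4)
        pow_rec(b=4, e=3)
          pow_rec(b=4, e=2)
            pow_rec(b=4, e=1)
              pow_rec(b=4, e=0)
              -> return 1
            -> return 4
          -> return 16
        -> return 64
      -> return 256
    -> return 1024
  -> return 4096
-> return 16384

Final answer: 16384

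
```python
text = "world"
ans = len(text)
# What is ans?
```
Trace:
  text='world'
  text='world', ans=5

Final answer: 5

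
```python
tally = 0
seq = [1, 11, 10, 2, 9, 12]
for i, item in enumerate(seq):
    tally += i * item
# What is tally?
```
Trace:
  tally=0
  tally=0, i=0, item=1
  tally=11, i=1, item=11
  tally=31, i=2, item=10
  tally=37, i=3, item=2
  tally=73, i=4, item=9
  tally=133, i=5, item=12

Final answer: 133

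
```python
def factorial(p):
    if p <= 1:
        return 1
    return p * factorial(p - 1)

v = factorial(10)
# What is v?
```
Call trace:
factorial(p=10)
  factorial(p=9)
    factorial(p=8)
      factorial(p=7)
        factorial(p=6)
          factorial(p=5)
            factorial(p=4)
              factorial(p=3)
                factorial(p=2)
                  factorial(p=1)
                  -> return 1
                -> return 2
              -> return 6
            -> return 24
          -> return 120
        -> return 720
      -> return 5040
    -> return 40320
  -> return 362880
-> return 3628800

Final answer: 3628800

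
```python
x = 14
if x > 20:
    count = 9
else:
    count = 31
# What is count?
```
Trace:
  x=14
  x=14, count=31

Final answer: 31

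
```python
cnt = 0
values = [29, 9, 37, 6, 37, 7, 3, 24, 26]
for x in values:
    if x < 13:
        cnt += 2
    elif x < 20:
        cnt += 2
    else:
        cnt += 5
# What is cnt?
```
Trace:
  cnt=0
  cnt=5, x=29
  cnt=7, x=9
  cnt=12, x=37
  cnt=14, x=6
  cnt=19, x=37
  cnt=21, x=7
  cnt=23, x=3
  cnt=28, x=24
  cnt=33, x=26

Final answer: 33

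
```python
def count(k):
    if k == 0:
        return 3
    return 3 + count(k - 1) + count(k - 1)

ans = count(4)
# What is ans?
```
Call trace (a repeated sub-call is expanded the first time; later identical calls just restate its return value):
count(k=4)
  count(k=3)
    count(k=2)
      count(k=1)
        count(k=0)
        -> return 3
        count(k=0)
        -> return 3
      -> return 9
      count(k=1) -> return 9  (same call as traced above)
    -> return 21
    count(k=2) -> return 21  (same call as traced above)
  -> return 45
  count(k=3) -> return 45  (same call as traced above)
-> return 93

Final answer: 93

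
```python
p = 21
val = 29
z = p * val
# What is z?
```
Trace:
  p=21
  p=21, val=29
  p=21, val=29, z=609

Final answer: 609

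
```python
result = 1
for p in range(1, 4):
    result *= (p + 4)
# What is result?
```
Trace:
  result=1
  result=5, p=1
  result=30, p=2
  result=210, p=3

Final answer: 210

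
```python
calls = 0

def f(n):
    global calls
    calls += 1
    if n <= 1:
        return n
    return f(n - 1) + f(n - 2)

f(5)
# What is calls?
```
Call trace (a repeated sub-call is expanded the first time; later identical calls just restate its return value):
f(n=5)
  f(n=4)
    f(n=3)
      f(n=2)
        f(n=1)
        -> return 1
        f(n=0)
        -> return 0
      -> return 1
      f(n=1)
      -> return 1
    -> return 2
    f(n=2) -> return 1  (same call as traced above)
  -> return 3
  f(n=3) -> return 2  (same call as traced above)
-> return 5

calls is incremented once per call, so count the calls in each subtree. Let C(n) = number of calls made by f(n).
C(0) = C(1) = 1 (base case, no recursion); C(n) = 1 + C(n - 1) + C(n - 2) otherwise.
C(2) = 1 + C(1) + C(0) = 1 + 1 + 1 = 3
C(3) = 1 + C(2) + C(1) = 1 + 3 + 1 = 5
C(4) = 1 + C(3) + C(2) = 1 + 5 + 3 = 9
C(5) = 1 + C(4) + C(3) = 1 + 9 + 5 = 15
calls = C(5) = 15

Final answer: 15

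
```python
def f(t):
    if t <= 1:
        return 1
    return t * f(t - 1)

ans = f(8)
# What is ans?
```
Call trace:
f(t=8)
  f(t=7)
    f(t=6)
      f(t=5)
        f(t=4)
          f(t=3)
            f(t=2)
              f(t=1)
              -> return 1
            -> return 2
          -> return 6
        -> return 24
      -> return 120
    -> return 720
  -> return 5040
-> return 40320

Final answer: 40320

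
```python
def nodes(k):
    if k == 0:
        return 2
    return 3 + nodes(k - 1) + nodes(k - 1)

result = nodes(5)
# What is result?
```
Call trace (a repeated sub-call is expanded the first time; later identical calls just restate its return value):
nodes(k=5)
  nodes(k=4)
    nodes(k=3)
      nodes(k=2)
        nodes(k=1)
          nodes(k=0)
          -> return 2
          nodes(k=0)
          -> return 2
        -> return 7
        nodes(k=1) -> return 7  (same call as traced above)
      -> return 17
      nodes(k=2) -> return 17  (same call as traced above)
    -> return 37
    nodes(k=3) -> return 37  (same call as traced above)
  -> return 77
  nodes(k=4) -> return 77  (same call as traced above)
-> return 157

Final answer: 157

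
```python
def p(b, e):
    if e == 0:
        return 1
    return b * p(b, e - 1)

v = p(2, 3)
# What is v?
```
Call trace:
p(b=2, e=3)
  p(b=2, e=2)
    p(b=2, e=1)
      p(b=2, e=0)
      -> return 1
    -> return 2
  -> return 4
-> return 8

Final answer: 8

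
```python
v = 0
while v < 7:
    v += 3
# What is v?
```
Trace:
  v=0
  v=3
  v=6
  v=9

Final answer: 9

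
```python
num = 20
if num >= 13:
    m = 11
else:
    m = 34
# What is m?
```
Trace:
  num=20
  num=20, m=11

Final answer: 11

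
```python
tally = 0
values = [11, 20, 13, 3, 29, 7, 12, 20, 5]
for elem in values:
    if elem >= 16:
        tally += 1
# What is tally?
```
Trace:
  tally=0
  tally=0, elem=11
  tally=1, elem=20
  tally=1, elem=13
  tally=1, elem=3
  tally=2, elem=29
  tally=2, elem=7
  tally=2, elem=12
  tally=3, elem=20
  tally=3, elem=5

Final answer: 3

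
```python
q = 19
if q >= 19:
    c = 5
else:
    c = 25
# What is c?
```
Trace:
  q=19
  q=19, c=5

Final answer: 5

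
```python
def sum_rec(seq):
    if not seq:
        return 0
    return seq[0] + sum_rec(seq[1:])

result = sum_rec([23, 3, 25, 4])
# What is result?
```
Call trace:
sum_rec(seq=[23, 3, 25, 4])
  sum_rec(seq=[3, 25, 4])
    sum_rec(seq=[25, 4])
      sum_rec(seq=[4])
        sum_rec(seq=[])
        -> return 0
      -> return 4
    -> return 29
  -> return 32
-> return 55

Final answer: 55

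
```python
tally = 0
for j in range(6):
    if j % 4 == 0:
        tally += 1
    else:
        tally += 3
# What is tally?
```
Trace:
  tally=0
  tally=1, j=0
  tally=4, j=1
  tally=7, j=2
  tally=10, j=3
  tally=11, j=4
  tally=14, j=5

Final answer: 14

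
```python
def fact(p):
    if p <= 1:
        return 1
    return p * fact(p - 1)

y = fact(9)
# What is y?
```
Call trace:
fact(p=9)
  fact(p=8)
    fact(p=7)
      fact(p=6)
        fact(p=5)
          fact(p=4)
            fact(p=3)
              fact(p=2)
                fact(p=1)
                -> return 1
              -> return 2
            -> return 6
          -> return 24
        -> return 120
      -> return 720
    -> return 5040
  -> return 40320
-> return 362880

Final answer: 362880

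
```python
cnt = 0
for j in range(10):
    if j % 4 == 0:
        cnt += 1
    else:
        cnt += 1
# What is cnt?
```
Trace:
  cnt=0
  cnt=1, j=0
  cnt=2, j=1
  cnt=3, j=2
  cnt=4, j=3
  cnt=5, j=4
  cnt=6, j=5
  cnt=7, j=6
  cnt=8, j=7
  cnt=9, j=8
  cnt=10, j=9

Final answer: 10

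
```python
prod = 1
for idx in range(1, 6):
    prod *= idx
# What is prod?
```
Trace:
  prod=1
  prod=1, idx=1
  prod=2, idx=2
  prod=6, idx=3
  prod=24, idx=4
  prod=120, idx=5

Final answer: 120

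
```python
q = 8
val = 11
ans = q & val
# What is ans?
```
Trace:
  q=8
  q=8, val=11
  q=8, val=11, ans=8

Final answer: 8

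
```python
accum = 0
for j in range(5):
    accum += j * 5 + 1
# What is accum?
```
Trace:
  accum=0
  accum=1, j=0
  accum=7, j=1
  accum=18, j=2
  accum=34, j=3
  accum=55, j=4

Final answer: 55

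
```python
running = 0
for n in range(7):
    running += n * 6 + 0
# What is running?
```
Trace:
  running=0
  running=0, n=0
  running=6, n=1
  running=18, n=2
  running=36, n=3
  running=60, n=4
  running=90, n=5
  running=126, n=6

Final answer: 126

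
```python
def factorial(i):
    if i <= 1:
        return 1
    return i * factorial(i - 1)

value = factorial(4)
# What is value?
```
Call trace:
factorial(i=4)
  factorial(i=3)
    factorial(i=2)
      factorial(i=1)
      -> return 1
    -> return 2
  -> return 6
-> return 24

Final answer: 24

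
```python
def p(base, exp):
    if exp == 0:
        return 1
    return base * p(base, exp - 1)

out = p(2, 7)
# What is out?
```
Call trace:
p(base=2, exp=7)
  p(base=2, exp=6)
    p(base=2, exp=5)
      p(base=2, exp=4)
        p(base=2, exp=3)
          p(base=2, exp=2)
            p(base=2, exp=1)
              p(base=2, exp=0)
              -> return 1
            -> return 2
          -> return 4
        -> return 8
      -> return 16
    -> return 32
  -> return 64
-> return 128

Final answer: 128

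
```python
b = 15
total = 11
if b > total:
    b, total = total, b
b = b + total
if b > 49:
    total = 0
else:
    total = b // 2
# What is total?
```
Trace:
  b=15
  b=15, total=11
  b=11, total=15
  b=26, total=15
  b=26, total=13

Final answer: 13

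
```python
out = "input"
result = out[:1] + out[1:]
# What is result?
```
Trace:
  out='input'
  out='input', result='input'

Final answer: 'input'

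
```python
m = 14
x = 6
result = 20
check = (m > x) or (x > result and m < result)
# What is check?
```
Trace:
  m=14
  m=14, x=6
  m=14, x=6, result=20
  m=14, x=6, result=20, check=True

Final answer: True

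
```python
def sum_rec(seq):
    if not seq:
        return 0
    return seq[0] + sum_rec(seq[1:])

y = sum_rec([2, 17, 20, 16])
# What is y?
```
Call trace:
sum_rec(seq=[2, 17, 20, 16])
  sum_rec(seq=[17, 20, 16])
    sum_rec(seq=[20, 16])
      sum_rec(seq=[16])
        sum_rec(seq=[])
        -> return 0
      -> return 16
    -> return 36
  -> return 53
-> return 55

Final answer: 55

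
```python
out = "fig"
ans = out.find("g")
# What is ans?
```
Trace:
  out='fig'
  out='fig', ans=2

Final answer: 2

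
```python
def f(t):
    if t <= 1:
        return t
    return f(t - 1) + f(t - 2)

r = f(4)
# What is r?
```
Call trace (a repeated sub-call is expanded the first time; later identical calls just restate its return value):
f(t=4)
  f(t=3)
    f(t=2)
      f(t=1)
      -> return 1
      f(t=0)
      -> return 0
    -> return 1
    f(t=1)
    -> return 1
  -> return 2
  f(t=2) -> return 1  (same call as traced above)
-> return 3

Final answer: 3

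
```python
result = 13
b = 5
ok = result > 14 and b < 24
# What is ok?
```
Trace:
  result=13
  result=13, b=5
  result=13, b=5, ok=False

Final answer: False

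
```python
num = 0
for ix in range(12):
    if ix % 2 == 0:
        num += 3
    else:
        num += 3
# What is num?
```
Trace:
  num=0
  num=3, ix=0
  num=6, ix=1
  num=9, ix=2
  num=12, ix=3
  num=15, ix=4
  num=18, ix=5
  num=21, ix=6
  num=24, ix=7
  num=27, ix=8
  num=30, ix=9
  num=33, ix=10
  num=36, ix=11

Final answer: 36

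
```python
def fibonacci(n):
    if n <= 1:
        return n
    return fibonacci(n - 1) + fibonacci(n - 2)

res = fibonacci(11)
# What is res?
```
Call trace (a repeated sub-call is expanded the first time; later identical calls just restate its return value):
fibonacci(n=11)
  fibonacci(n=10)
    fibonacci(n=9)
      fibonacci(n=8)
        fibonacci(n=7)
          fibonacci(n=6)
            fibonacci(n=5)
              fibonacci(n=4)
                fibonacci(n=3)
                  fibonacci(n=2)
                    fibonacci(n=1)
                    -> return 1
                    fibonacci(n=0)
                    -> return 0
                  -> return 1
                  fibonacci(n=1)
                  -> return 1
                -> return 2
                fibonacci(n=2) -> return 1  (same call as traced above)
              -> return 3
              fibonacci(n=3) -> return 2  (same call as traced above)
            -> return 5
            fibonacci(n=4) -> return 3  (same call as traced above)
          -> return 8
          fibonacci(n=5) -> return 5  (same call as traced above)
        -> return 13
        fibonacci(n=6) -> return 8  (same call as traced above)
      -> return 21
      fibonacci(n=7) -> return 13  (same call as traced above)
    -> return 34
    fibonacci(n=8) -> return 21  (same call as traced above)
  -> return 55
  fibonacci(n=9) -> return 34  (same call as traced above)
-> return 89

Final answer: 89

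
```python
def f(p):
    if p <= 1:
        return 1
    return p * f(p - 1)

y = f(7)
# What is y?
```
Call trace:
f(p=7)
  f(p=6)
    f(p=5)
      f(p=4)
        f(p=3)
          f(p=2)
            f(p=1)
            -> return 1
          -> return 2
        -> return 6
      -> return 24
    -> return 120
  -> return 720
-> return 5040

Final answer: 5040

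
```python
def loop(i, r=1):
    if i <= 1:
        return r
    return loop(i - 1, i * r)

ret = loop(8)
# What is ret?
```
Call trace:
loop(i=8, r=1)
  loop(i=7, r=8)
    loop(i=6, r=56)
      loop(i=5, r=336)
        loop(i=4, r=1680)
          loop(i=3, r=6720)
            loop(i=2, r=20160)
              loop(i=1, r=40320)
              -> return 40320
            -> return 40320
          -> return 40320
        -> return 40320
      -> return 40320
    -> return 40320
  -> return 40320
-> return 40320

Final answer: 40320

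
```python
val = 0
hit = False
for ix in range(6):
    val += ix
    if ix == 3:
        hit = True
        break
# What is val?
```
Trace:
  val=0
  val=0, hit=False
  val=0, hit=False, ix=0
  val=1, hit=False, ix=1
  val=3, hit=False, ix=2
  val=6, hit=True, ix=3

Final answer: 6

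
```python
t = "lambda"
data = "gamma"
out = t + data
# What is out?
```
Trace:
  t='lambda'
  t='lambda', data='gamma'
  t='lambda', data='gamma', out='lambdagamma'

Final answer: 'lambdagamma'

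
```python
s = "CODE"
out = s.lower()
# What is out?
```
Trace:
  s='CODE'
  s='CODE', out='code'

Final answer: 'code'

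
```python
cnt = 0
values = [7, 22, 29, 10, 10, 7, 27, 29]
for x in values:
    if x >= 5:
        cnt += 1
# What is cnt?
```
Trace:
  cnt=0
  cnt=1, x=7
  cnt=2, x=22
  cnt=3, x=29
  cnt=4, x=10
  cnt=5, x=10
  cnt=6, x=7
  cnt=7, x=27
  cnt=8, x=29

Final answer: 8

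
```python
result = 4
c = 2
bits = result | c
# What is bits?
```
Trace:
  result=4
  result=4, c=2
  result=4, c=2, bits=6

Final answer: 6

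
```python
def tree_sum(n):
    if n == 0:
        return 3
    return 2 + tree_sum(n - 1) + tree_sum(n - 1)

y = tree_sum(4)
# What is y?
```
Call trace (a repeated sub-call is expanded the first time; later identical calls just restate its return value):
tree_sum(n=4)
  tree_sum(n=3)
    tree_sum(n=2)
      tree_sum(n=1)
        tree_sum(n=0)
        -> return 3
        tree_sum(n=0)
        -> return 3
      -> return 8
      tree_sum(n=1) -> return 8  (same call as traced above)
    -> return 18
    tree_sum(n=2) -> return 18  (same call as traced above)
  -> return 38
  tree_sum(n=3) -> return 38  (same call as traced above)
-> return 78

Final answer: 78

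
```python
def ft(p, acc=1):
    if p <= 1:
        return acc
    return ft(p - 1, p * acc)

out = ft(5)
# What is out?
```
Call trace:
ft(p=5, acc=1)
  ft(p=4, acc=5)
    ft(p=3, acc=20)
      ft(p=2, acc=60)
        ft(p=1, acc=120)
        -> return 120
      -> return 120
    -> return 120
  -> return 120
-> return 120

Final answer: 120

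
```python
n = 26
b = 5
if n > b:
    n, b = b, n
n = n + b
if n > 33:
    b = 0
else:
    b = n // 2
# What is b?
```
Trace:
  n=26
  n=26, b=5
  n=5, b=26
  n=31, b=26
  n=31, b=15

Final answer: 15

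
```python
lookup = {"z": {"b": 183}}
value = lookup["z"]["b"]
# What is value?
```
Trace:
  lookup={'z': {'b': 183}}
  lookup={'z': {'b': 183}}, value=183

Final answer: 183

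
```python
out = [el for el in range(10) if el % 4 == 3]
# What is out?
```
Trace:
  el=0
  el=1
  el=2
  el=3
  el=4
  el=5
  el=6
  el=7
  el=8
  el=9
  out=[3, 7]

Final answer: [3, 7]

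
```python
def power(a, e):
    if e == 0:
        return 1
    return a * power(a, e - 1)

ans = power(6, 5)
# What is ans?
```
Call trace:
power(a=6, e=5)
  power(a=6, e=4)
    power(a=6, e=3)
      power(a=6, e=2)
        power(a=6, e=1)
          power(a=6, e=0)
          -> return 1
        -> return 6
      -> return 36
    -> return 216
  -> return 1296
-> return 7776

Final answer: 7776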